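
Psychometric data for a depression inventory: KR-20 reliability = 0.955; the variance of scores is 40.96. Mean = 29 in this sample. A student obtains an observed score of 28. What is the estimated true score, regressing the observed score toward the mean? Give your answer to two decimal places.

Estimated true score = 0.955*28 + (1 − 0.955)*29 ≃ 28.045

28.05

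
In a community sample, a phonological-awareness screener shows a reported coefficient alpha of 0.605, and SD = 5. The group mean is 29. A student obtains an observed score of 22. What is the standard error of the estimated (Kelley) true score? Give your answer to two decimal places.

2.44

SE_est = 5.00000·√[r(1 − r)] ≈ 2.44425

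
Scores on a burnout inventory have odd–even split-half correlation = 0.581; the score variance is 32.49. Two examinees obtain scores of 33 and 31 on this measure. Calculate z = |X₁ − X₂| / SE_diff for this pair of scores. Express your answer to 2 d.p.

SD = √32.49 ≈ 5.7000
Spearman-Brown: r = 2(0.581) / (1 + 0.581) = 1.1620 / 1.5810 ≈ 0.7350
SEM = 5.7000 * √(1 − 0.7350) = 5.7000 * √0.2650 ≈ 5.7000 * 0.5148 ≈ 2.9344
SE_diff = SEM * √2 ≈ 2.9344 * 1.4142 ≈ 4.1498
z = 2 / 4.1498 ≈ 0.4819

0.48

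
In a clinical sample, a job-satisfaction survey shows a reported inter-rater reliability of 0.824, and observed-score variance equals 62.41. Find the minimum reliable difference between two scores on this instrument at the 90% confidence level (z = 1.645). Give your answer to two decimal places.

7.71

SD = √62.41 = 7.9000
SEM = 7.9000·√(1 − 0.8240) ≃ 3.3142
SE_diff = SEM · √2 ≃ 3.3142 · 1.4142 ≃ 4.6870
Smallest detectable difference = 1.645·4.6870 ≃ 7.7102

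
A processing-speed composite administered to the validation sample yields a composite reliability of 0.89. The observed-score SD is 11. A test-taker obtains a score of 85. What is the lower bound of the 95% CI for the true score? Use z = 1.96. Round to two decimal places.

77.85

SEM = 11.0000 · √(1 − 0.8900) = 11.0000 · √0.1100 ≃ 11.0000 · 0.3317 ≃ 3.6483
Margin = 1.96 · 3.6483 ≃ 7.1506
Lower limit = 85 − 7.1506 ≃ 77.8494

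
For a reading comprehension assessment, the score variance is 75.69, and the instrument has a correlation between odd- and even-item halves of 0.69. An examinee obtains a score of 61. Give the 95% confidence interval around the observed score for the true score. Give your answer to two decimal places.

σ = 75.69^(1/2) = 8.7000
Spearman-Brown: r = 2(0.69) / (1 + 0.69) = 1.3800 / 1.6900 ≈ 0.8166
SEM = 8.7000×√(1 − 0.8166) ≈ 3.7261
Margin = 1.96 × 3.7261 ≈ 7.3032
Interval: (53.6968, 68.3032)

[53.70, 68.30]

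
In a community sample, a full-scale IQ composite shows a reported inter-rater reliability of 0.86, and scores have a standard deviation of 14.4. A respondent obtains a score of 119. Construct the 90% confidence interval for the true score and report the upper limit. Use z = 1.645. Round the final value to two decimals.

The standard error of measurement is 14.400*√(1 − 0.860) ≈ 14.400*0.374 ≈ 5.388.
Margin = 1.645 * 5.388 ≈ 8.863
Upper bound: 119 + 8.863 = 127.863

127.86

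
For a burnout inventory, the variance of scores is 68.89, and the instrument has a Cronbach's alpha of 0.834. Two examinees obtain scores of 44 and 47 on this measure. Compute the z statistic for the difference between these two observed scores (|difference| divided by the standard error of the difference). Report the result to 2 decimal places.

σ = 68.89^(1/2) = 8.3000
SEM = 8.3000·√(1 − 0.8340) ≈ 3.3817
SE_diff = √2 · SEM ≈ 4.7824
z = |44 − 47| / 4.7824 = 3 / 4.7824 ≈ 0.6273

0.63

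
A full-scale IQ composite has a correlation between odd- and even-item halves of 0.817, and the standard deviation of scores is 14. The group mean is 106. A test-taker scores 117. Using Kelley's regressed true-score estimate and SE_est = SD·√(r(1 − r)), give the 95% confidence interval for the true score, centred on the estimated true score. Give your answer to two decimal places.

[107.63, 124.15]

Full-length reliability (Spearman-Brown) = 2(0.817)/(1+0.817) ≃ 0.89928
Estimated true score = 0.89928*117 + (1 − 0.89928)*106 ≃ 115.89213
SE_est = 14.00000*√(0.89928*0.10072) ≃ 4.21332
95% CI: 115.89213 ± 8.25811 ≃ (107.63402, 124.15024)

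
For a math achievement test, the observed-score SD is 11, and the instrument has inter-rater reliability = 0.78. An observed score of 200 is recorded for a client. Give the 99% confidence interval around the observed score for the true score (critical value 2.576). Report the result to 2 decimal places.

SEM = 11.000×√(1 − 0.780) ≈ 5.159
2.576 × SEM ≈ 13.291
Interval: (186.709, 213.291)

[186.71, 213.29]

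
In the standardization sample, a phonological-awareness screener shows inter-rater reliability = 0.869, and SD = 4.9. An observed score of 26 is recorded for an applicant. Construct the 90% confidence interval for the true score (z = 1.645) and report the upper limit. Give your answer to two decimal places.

28.92

The standard error of measurement is 4.90000*√(1 − 0.86900) ≈ 4.90000*0.36194 ≈ 1.77350.
Margin = 1.645 * 1.77350 ≈ 2.91741
Upper bound: 26 + 2.91741 = 28.91741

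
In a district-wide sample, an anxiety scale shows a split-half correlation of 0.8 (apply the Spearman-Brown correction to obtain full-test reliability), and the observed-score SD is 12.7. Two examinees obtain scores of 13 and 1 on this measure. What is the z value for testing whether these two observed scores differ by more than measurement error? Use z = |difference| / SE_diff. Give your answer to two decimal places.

2.00

Full-length reliability (Spearman-Brown) = 2(0.8)/(1+0.8) ≃ 0.889
The standard error of measurement is 12.700×√(1 − 0.889) ≃ 12.700×0.333 ≃ 4.233.
SE_diff = √2 × SEM ≃ 5.987
z = |13 − 1| / 5.987 = 12 / 5.987 ≃ 2.004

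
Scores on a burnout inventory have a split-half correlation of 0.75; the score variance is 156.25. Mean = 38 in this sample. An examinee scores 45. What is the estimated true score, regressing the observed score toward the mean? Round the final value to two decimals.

Full-length reliability (Spearman-Brown) = 2(0.75)/(1+0.75) ≈ 0.857
T̂ = 0.857(45) + 0.143(38) ≈ 44.000

44.00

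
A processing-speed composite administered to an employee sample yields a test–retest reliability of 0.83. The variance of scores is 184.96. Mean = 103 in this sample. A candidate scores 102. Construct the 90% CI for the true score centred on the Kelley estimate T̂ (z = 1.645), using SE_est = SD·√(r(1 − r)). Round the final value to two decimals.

SD = √184.96 = 13.600
Estimated true score = 0.830*102 + (1 − 0.830)*103 ≈ 102.170
SE_est = SD * √(r(1 − r)) = 13.600 * √0.141 ≈ 13.600 * 0.376 ≈ 5.109
90% CI: 102.170 ± 8.404 ≈ (93.766, 110.574)

[93.77, 110.57]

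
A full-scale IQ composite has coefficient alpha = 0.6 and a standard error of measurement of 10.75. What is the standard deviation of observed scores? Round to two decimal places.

SD = 10.75 / √(1 − 0.6) ≈ 16.9972

17.00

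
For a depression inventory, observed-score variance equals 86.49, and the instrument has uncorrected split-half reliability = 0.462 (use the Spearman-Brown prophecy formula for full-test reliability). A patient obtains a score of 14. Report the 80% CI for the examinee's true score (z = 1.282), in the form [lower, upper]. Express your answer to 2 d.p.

SD = √86.49 ≈ 9.300
r_full = 2·0.462 / (1 + 0.462) ≈ 0.632
SEM = 9.300 · √(1 − 0.632) = 9.300 · √0.368 ≈ 9.300 · 0.607 ≈ 5.642
1.282 · SEM ≈ 7.232
CI = 14 ± 7.232 → [6.768, 21.232]

[6.77, 21.23]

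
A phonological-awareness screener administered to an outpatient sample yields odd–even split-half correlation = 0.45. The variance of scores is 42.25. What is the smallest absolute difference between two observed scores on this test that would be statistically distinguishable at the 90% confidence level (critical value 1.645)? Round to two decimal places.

σ = 42.25^(1/2) = 6.50000
Full-length reliability (Spearman-Brown) = 2(0.45)/(1+0.45) ≈ 0.62069
SEM = 6.50000·√(1 − 0.62069) ≈ 4.00323
SE_diff = √2 · SEM ≈ 5.66142
Smallest detectable difference = 1.645·5.66142 ≈ 9.31304

9.31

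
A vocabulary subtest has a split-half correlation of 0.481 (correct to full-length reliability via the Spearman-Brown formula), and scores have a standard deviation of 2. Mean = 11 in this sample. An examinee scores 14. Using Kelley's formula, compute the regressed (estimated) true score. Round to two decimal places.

r_full = 2·0.481 / (1 + 0.481) ≃ 0.650
T̂ = 0.650(14) + 0.350(11) ≃ 12.949

12.95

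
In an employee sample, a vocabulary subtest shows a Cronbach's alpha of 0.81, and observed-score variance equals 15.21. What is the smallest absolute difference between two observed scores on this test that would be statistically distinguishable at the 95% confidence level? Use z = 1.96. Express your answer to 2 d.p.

4.71

SD = √15.21 ≃ 3.9000
SEM = 3.9000·√(1 − 0.8100) ≃ 1.7000
SE_diff = √2 · SEM ≃ 2.4041
Smallest detectable difference = 1.96·2.4041 ≃ 4.7121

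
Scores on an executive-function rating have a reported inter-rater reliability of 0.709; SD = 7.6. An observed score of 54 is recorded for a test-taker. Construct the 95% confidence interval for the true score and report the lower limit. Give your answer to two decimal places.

SEM = 7.6000×√(1 − 0.7090) ≈ 4.0998
Half-width = 1.96×4.0998 ≈ 8.0356
Lower limit = 54 − 8.0356 ≈ 45.9644

45.96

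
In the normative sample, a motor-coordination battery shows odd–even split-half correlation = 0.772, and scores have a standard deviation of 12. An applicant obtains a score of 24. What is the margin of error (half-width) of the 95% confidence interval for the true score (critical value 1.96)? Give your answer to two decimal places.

8.44

Spearman-Brown: r = 2(0.772) / (1 + 0.772) = 1.5440 / 1.7720 ≈ 0.8713
SEM = 12.0000 · √(1 − 0.8713) = 12.0000 · √0.1287 ≈ 12.0000 · 0.3587 ≈ 4.3044
Margin = 1.96 · 4.3044 ≈ 8.4367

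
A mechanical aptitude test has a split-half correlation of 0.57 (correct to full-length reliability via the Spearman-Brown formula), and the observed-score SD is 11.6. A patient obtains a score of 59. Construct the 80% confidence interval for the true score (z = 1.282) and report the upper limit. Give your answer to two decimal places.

66.78

Full-length reliability (Spearman-Brown) = 2(0.57)/(1+0.57) ≈ 0.726
SEM = 11.600 * √(1 − 0.726) = 11.600 * √0.274 ≈ 11.600 * 0.523 ≈ 6.071
Half-width = 1.282*6.071 ≈ 7.783
Upper bound: 59 + 7.783 = 66.783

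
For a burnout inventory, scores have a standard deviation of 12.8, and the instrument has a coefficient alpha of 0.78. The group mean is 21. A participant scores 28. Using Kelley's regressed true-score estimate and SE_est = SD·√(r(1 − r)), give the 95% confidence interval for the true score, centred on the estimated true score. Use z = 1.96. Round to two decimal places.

T̂ = r·X + (1 − r)·M = 0.7800*28 + 0.2200*21 = 21.8400 + 4.6200 ≈ 26.4600
SE_est = 12.8000*√(0.7800*0.2200) ≈ 5.3024
95% CI: 26.4600 ± 10.3926 ≈ (16.0674, 36.8526)

[16.07, 36.85]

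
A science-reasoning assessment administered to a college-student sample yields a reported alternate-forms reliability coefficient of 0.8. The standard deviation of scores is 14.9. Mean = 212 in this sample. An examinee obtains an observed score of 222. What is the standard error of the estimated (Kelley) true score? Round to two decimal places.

5.96

SE_est = SD * √(r(1 − r)) = 14.900 * √0.160 ≈ 14.900 * 0.400 ≈ 5.960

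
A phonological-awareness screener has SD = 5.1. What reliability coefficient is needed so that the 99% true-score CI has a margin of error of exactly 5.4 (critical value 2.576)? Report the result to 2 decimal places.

0.83

Required SEM = 5.4 / 2.576 ≈ 2.09627
r = 1 − (2.09627/5.1)² ≈ 1 − 0.16895 ≈ 0.83105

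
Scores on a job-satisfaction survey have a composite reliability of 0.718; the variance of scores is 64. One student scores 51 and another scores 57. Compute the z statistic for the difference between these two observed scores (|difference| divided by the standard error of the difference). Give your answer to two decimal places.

1.00

σ = 64^(1/2) = 8.000
SEM = 8.000 * √(1 − 0.718) = 8.000 * √0.282 ≈ 8.000 * 0.531 ≈ 4.248
SE_diff = SEM * √2 ≈ 4.248 * 1.414 ≈ 6.008
z = 6 / 6.008 ≈ 0.999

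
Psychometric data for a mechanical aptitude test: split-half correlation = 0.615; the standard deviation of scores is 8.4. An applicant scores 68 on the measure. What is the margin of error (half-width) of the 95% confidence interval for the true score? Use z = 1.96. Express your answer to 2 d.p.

8.04

Spearman-Brown: r = 2(0.615) / (1 + 0.615) = 1.230 / 1.615 ≈ 0.762
SEM = 8.400 * √(1 − 0.762) = 8.400 * √0.238 ≈ 8.400 * 0.488 ≈ 4.101
1.96 * SEM ≈ 8.039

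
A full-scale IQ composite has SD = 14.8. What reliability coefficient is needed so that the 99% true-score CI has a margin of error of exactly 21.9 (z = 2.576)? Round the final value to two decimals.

0.67

Required SEM = 21.9 / 2.576 ≈ 8.5016
Required reliability = 1 − (SEM/SD)² = 1 − 0.3300 ≈ 0.6700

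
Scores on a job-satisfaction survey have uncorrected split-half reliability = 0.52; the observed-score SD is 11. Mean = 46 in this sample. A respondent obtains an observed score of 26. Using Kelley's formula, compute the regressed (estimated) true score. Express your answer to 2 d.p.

32.32

Full-length reliability (Spearman-Brown) = 2(0.52)/(1+0.52) ≃ 0.684
Estimated true score = 0.684×26 + (1 − 0.684)×46 ≃ 32.316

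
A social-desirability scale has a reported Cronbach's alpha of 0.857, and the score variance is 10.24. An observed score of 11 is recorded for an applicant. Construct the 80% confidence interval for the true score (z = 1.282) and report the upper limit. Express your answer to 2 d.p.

12.55

SD = √10.24 ≃ 3.200
SEM = 3.200 * √(1 − 0.857) = 3.200 * √0.143 ≃ 3.200 * 0.378 ≃ 1.210
1.282 * SEM ≃ 1.551
Upper limit = 11 + 1.551 ≃ 12.551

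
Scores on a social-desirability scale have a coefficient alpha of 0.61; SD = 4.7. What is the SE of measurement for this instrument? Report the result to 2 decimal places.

2.94

The standard error of measurement is 4.700×√(1 − 0.610) ≃ 4.700×0.624 ≃ 2.935.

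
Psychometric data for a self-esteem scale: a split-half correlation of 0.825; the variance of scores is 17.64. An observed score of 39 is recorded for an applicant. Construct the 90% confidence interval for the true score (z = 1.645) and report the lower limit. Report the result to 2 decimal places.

36.86

σ = 17.64^(1/2) = 4.2000
r_full = 2·0.825 / (1 + 0.825) ≈ 0.9041
The standard error of measurement is 4.2000*√(1 − 0.9041) ≈ 4.2000*0.3097 ≈ 1.3006.
1.645 * SEM ≈ 2.1395
Lower limit = 39 − 2.1395 ≈ 36.8605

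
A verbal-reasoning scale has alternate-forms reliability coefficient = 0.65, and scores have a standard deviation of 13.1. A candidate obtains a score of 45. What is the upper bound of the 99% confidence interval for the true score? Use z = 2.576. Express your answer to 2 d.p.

64.96

SEM = 13.100·√(1 − 0.650) ≈ 7.750
Margin = 2.576 · 7.750 ≈ 19.964
Upper limit = 45 + 19.964 ≈ 64.964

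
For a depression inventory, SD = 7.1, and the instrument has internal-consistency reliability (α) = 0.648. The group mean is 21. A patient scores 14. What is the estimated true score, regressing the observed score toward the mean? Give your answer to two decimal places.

T̂ = 0.64800(14) + 0.35200(21) ≈ 16.46400

16.46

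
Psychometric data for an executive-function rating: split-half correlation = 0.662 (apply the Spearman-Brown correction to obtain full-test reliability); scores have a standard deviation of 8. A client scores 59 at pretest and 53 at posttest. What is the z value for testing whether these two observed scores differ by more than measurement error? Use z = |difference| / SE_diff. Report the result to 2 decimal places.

1.18

Full-length reliability (Spearman-Brown) = 2(0.662)/(1+0.662) ≃ 0.79663
SEM = 8.00000*√(1 − 0.79663) ≃ 3.60772
SE_diff = √2 * SEM ≃ 5.10209
z = |59 − 53| / 5.10209 = 6 / 5.10209 ≃ 1.17599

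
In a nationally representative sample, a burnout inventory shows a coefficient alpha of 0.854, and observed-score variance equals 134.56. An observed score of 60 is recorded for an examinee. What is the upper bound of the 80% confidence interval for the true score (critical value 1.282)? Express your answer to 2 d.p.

σ = 134.56^(1/2) = 11.6000
SEM = 11.6000 * √(1 − 0.8540) = 11.6000 * √0.1460 ≃ 11.6000 * 0.3821 ≃ 4.4324
1.282 * SEM ≃ 5.6823
Upper limit = 60 + 5.6823 ≃ 65.6823

65.68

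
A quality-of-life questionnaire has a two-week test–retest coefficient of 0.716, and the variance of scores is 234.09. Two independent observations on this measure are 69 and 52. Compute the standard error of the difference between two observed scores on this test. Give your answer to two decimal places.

11.53

SD = √234.09 = 15.30000
The standard error of measurement is 15.30000*√(1 − 0.71600) ≈ 15.30000*0.53292 ≈ 8.15362.
Standard error of the difference = 8.15362·√2 ≈ 11.53096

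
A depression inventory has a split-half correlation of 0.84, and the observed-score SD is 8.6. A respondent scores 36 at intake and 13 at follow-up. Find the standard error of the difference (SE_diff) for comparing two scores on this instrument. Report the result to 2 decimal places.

Full-length reliability (Spearman-Brown) = 2(0.84)/(1+0.84) ≈ 0.91304
SEM = 8.60000 * √(1 − 0.91304) = 8.60000 * √0.08696 ≈ 8.60000 * 0.29488 ≈ 2.53600
SE_diff = √2 * SEM ≈ 3.58645

3.59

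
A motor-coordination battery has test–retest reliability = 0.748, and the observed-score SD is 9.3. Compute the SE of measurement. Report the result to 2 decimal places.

4.67

SEM = 9.300 · √(1 − 0.748) = 9.300 · √0.252 ≈ 9.300 · 0.502 ≈ 4.669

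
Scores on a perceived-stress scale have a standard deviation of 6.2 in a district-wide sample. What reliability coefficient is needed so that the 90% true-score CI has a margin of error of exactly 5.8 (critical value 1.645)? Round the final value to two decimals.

SEM needed = half-width / z = 5.8/1.645 ≈ 3.526
r = 1 − (SEM / SD)² = 1 − (3.526 / 6.2)² ≈ 1 − 0.323 ≈ 0.677

0.68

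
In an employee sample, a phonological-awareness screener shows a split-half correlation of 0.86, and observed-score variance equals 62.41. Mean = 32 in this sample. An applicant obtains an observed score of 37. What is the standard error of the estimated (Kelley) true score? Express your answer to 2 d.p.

SD = √62.41 ≈ 7.900
Full-length reliability (Spearman-Brown) = 2(0.86)/(1+0.86) ≈ 0.925
SE_est = 7.900×√(0.925×0.075) ≈ 2.084

2.08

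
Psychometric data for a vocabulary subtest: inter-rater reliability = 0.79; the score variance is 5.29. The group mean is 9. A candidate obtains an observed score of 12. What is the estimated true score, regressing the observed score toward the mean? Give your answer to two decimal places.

11.37

T̂ = r·X + (1 − r)·M = 0.790×12 + 0.210×9 = 9.480 + 1.890 ≈ 11.370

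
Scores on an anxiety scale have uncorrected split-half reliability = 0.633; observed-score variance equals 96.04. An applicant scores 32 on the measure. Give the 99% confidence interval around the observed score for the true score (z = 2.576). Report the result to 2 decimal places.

SD = √96.04 ≈ 9.8000
Spearman-Brown: r = 2(0.633) / (1 + 0.633) = 1.2660 / 1.6330 ≈ 0.7753
SEM = 9.8000·√(1 − 0.7753) ≈ 4.6459
2.576 · SEM ≈ 11.9677
99% CI: 32 ± 11.9677 = [20.0323, 43.9677]

[20.03, 43.97]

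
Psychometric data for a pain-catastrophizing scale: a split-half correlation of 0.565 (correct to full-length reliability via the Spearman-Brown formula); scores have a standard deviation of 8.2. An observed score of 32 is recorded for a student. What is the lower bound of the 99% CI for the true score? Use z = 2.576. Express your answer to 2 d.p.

Spearman-Brown: r = 2(0.565) / (1 + 0.565) = 1.13000 / 1.56500 ≈ 0.72204
SEM = 8.20000·√(1 − 0.72204) ≈ 4.32316
Margin = 2.576 · 4.32316 ≈ 11.13646
Lower bound: 32 − 11.13646 = 20.86354

20.86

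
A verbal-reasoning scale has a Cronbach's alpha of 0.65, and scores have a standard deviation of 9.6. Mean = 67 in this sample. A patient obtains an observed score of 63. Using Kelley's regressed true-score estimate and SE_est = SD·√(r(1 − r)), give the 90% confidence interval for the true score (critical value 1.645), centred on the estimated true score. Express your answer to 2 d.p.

Estimated true score = 0.65000×63 + (1 − 0.65000)×67 ≈ 64.40000
SE_est = SD × √(r(1 − r)) = 9.60000 × √0.22750 ≈ 9.60000 × 0.47697 ≈ 4.57891
CI = 64.40000 ± 1.645 × 4.57891 → [56.86770, 71.93230]

[56.87, 71.93]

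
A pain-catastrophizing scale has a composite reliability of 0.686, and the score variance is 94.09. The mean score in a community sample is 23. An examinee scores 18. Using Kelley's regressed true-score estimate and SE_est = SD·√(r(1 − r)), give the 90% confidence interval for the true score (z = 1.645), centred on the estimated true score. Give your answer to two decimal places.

SD = √94.09 = 9.700
T̂ = r·X + (1 − r)·M = 0.686×18 + 0.314×23 = 12.348 + 7.222 ≃ 19.570
SE_est = SD × √(r(1 − r)) = 9.700 × √0.215 ≃ 9.700 × 0.464 ≃ 4.502
90% CI: 19.570 ± 7.406 ≃ (12.164, 26.976)

[12.16, 26.98]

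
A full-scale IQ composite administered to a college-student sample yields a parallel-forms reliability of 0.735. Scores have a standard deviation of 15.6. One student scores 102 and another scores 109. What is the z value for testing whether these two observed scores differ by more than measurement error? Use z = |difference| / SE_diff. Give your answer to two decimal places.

SEM = 15.600*√(1 − 0.735) ≈ 8.031
Standard error of the difference = 8.031·√2 ≈ 11.357
z = |102 − 109| / 11.357 = 7 / 11.357 ≈ 0.616

0.62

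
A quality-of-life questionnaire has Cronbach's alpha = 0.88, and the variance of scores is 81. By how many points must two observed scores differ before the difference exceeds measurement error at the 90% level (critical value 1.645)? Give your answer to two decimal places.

7.25

SD = √81 = 9.0000
SEM = 9.0000 × √(1 − 0.8800) = 9.0000 × √0.1200 ≈ 9.0000 × 0.3464 ≈ 3.1177
SE_diff = √2 × SEM ≈ 4.4091
Minimum reliable difference = 1.645 × SE_diff ≈ 1.645 × 4.4091 ≈ 7.2529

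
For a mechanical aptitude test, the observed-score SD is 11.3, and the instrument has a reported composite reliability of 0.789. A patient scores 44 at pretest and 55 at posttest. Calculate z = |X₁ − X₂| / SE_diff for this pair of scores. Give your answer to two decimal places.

The standard error of measurement is 11.30000×√(1 − 0.78900) ≈ 11.30000×0.45935 ≈ 5.19063.
SE_diff = SEM × √2 ≈ 5.19063 × 1.41421 ≈ 7.34065
z = |44 − 55| / 7.34065 = 11 / 7.34065 ≈ 1.49850

1.50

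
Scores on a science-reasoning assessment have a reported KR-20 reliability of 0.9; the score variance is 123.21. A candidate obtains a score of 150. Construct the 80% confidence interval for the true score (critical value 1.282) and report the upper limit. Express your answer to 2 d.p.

σ = 123.21^(1/2) = 11.1000
SEM = 11.1000 · √(1 − 0.9000) = 11.1000 · √0.1000 ≈ 11.1000 · 0.3162 ≈ 3.5101
Margin = 1.282 · 3.5101 ≈ 4.5000
Upper limit = 150 + 4.5000 ≈ 154.5000

154.50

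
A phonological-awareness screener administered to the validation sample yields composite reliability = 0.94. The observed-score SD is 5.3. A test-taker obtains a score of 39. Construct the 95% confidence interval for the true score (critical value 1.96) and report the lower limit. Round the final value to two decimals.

36.46

SEM = 5.300·√(1 − 0.940) ≈ 1.298
Half-width = 1.96·1.298 ≈ 2.545
Lower limit = 39 − 2.545 ≈ 36.455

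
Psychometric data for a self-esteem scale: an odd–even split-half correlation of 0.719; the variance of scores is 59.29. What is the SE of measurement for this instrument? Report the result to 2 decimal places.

3.11

SD = √59.29 = 7.700
r_full = 2·0.719 / (1 + 0.719) ≈ 0.837
The standard error of measurement is 7.700*√(1 − 0.837) ≈ 7.700*0.404 ≈ 3.113.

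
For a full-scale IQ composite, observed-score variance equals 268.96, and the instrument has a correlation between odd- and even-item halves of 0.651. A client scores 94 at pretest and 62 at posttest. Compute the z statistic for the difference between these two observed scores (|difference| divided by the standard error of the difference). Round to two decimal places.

3.00

SD = √268.96 = 16.4000
Spearman-Brown: r = 2(0.651) / (1 + 0.651) = 1.3020 / 1.6510 ≃ 0.7886
SEM = 16.4000 * √(1 − 0.7886) = 16.4000 * √0.2114 ≃ 16.4000 * 0.4598 ≃ 7.5402
SE_diff = √2 * SEM ≃ 10.6635
z = |94 − 62| / 10.6635 = 32 / 10.6635 ≃ 3.0009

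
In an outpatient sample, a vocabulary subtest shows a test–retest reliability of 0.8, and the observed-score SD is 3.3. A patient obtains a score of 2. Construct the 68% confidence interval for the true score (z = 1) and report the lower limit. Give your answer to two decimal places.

0.52

The standard error of measurement is 3.3000*√(1 − 0.8000) ≈ 3.3000*0.4472 ≈ 1.4758.
1 * SEM ≈ 1.4758
Lower bound: 2 − 1.4758 = 0.5242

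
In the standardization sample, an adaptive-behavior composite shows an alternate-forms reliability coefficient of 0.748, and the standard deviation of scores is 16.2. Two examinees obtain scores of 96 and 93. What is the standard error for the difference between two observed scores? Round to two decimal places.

11.50

SEM = 16.2000·√(1 − 0.7480) ≈ 8.1323
Standard error of the difference = 8.1323·√2 ≈ 11.5009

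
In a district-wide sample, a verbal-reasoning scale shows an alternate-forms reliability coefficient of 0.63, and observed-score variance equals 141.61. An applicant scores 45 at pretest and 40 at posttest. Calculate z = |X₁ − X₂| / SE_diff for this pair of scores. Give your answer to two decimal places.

0.49

SD = √141.61 ≃ 11.900
The standard error of measurement is 11.900×√(1 − 0.630) ≃ 11.900×0.608 ≃ 7.238.
Standard error of the difference = 7.238·√2 ≃ 10.237
z = |45 − 40| / 10.237 = 5 / 10.237 ≃ 0.488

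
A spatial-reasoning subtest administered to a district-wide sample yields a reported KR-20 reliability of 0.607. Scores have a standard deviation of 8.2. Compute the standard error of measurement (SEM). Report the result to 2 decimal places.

5.14

SEM = 8.2000 × √(1 − 0.6070) = 8.2000 × √0.3930 ≈ 8.2000 × 0.6269 ≈ 5.1406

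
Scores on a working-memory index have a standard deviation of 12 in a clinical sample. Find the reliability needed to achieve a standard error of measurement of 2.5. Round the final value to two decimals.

r = 1 − (2.500/12)² ≃ 1 − 0.043 ≃ 0.957

0.96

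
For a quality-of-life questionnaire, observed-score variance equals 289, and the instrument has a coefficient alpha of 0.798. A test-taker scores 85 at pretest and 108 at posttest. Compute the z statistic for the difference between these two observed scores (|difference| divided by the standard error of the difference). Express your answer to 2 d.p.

2.13

SD = √289 = 17.0000
The standard error of measurement is 17.0000·√(1 − 0.7980) ≈ 17.0000·0.4494 ≈ 7.6405.
Standard error of the difference = 7.6405·√2 ≈ 10.8054
z = 23 / 10.8054 ≈ 2.1286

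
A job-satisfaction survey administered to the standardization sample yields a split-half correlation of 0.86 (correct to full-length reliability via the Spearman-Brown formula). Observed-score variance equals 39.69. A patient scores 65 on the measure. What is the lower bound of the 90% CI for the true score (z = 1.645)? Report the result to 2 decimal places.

62.16

SD = √39.69 ≈ 6.300
Full-length reliability (Spearman-Brown) = 2(0.86)/(1+0.86) ≈ 0.925
SEM = 6.300 × √(1 − 0.925) = 6.300 × √0.075 ≈ 6.300 × 0.274 ≈ 1.728
1.645 × SEM ≈ 2.843
Lower bound: 65 − 2.843 = 62.157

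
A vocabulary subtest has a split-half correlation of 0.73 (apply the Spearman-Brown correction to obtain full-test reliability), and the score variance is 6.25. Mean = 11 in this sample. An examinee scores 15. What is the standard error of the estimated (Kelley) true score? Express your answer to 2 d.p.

0.91

SD = √6.25 = 2.5000
Full-length reliability (Spearman-Brown) = 2(0.73)/(1+0.73) ≈ 0.8439
SE_est = SD × √(r(1 − r)) = 2.5000 × √0.1317 ≈ 2.5000 × 0.3629 ≈ 0.9073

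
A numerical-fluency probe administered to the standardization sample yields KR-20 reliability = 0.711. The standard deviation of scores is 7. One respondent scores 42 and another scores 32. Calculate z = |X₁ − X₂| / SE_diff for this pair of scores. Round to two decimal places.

SEM = 7.0000 · √(1 − 0.7110) = 7.0000 · √0.2890 ≈ 7.0000 · 0.5376 ≈ 3.7631
Standard error of the difference = 3.7631·√2 ≈ 5.3218
z = 10 / 5.3218 ≈ 1.8790

1.88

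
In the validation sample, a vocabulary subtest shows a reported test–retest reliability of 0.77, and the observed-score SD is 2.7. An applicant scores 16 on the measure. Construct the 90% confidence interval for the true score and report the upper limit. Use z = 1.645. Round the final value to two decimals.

SEM = 2.7000 * √(1 − 0.7700) = 2.7000 * √0.2300 ≈ 2.7000 * 0.4796 ≈ 1.2949
Margin = 1.645 * 1.2949 ≈ 2.1301
Upper bound: 16 + 2.1301 = 18.1301

18.13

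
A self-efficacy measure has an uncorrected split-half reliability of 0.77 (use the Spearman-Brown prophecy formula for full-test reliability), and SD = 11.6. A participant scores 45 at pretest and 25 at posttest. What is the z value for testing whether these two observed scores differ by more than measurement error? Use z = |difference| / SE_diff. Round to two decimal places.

Full-length reliability (Spearman-Brown) = 2(0.77)/(1+0.77) ≈ 0.870
SEM = 11.600 × √(1 − 0.870) = 11.600 × √0.130 ≈ 11.600 × 0.360 ≈ 4.182
Standard error of the difference = 4.182·√2 ≈ 5.914
z = 20 / 5.914 ≈ 3.382

3.38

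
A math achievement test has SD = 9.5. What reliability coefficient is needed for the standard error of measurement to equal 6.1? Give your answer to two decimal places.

r = 1 − (SEM / SD)² = 1 − (6.10000 / 9.5)² ≈ 1 − 0.41230 ≈ 0.58770

0.59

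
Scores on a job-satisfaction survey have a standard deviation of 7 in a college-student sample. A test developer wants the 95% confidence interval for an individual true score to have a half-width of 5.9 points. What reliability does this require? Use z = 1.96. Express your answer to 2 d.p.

0.82

Required SEM = 5.9 / 1.96 ≈ 3.010
r = 1 − (3.010/7)² ≈ 1 − 0.185 ≈ 0.815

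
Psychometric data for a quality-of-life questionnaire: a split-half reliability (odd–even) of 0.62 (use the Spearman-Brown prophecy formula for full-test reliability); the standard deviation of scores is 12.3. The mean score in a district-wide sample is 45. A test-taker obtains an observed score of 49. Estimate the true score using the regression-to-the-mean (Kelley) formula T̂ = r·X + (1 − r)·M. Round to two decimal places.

r_full = 2·0.62 / (1 + 0.62) ≈ 0.765
T̂ = 0.765(49) + 0.235(45) ≈ 48.062

48.06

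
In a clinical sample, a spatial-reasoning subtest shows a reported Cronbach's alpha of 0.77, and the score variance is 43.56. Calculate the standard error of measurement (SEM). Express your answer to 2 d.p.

3.17

SD = √43.56 ≈ 6.6000
SEM = 6.6000 · √(1 − 0.7700) = 6.6000 · √0.2300 ≈ 6.6000 · 0.4796 ≈ 3.1652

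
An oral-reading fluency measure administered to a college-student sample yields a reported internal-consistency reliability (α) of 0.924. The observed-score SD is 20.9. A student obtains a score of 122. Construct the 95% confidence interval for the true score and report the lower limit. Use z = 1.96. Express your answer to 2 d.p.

SEM = 20.900 · √(1 − 0.924) = 20.900 · √0.076 ≈ 20.900 · 0.276 ≈ 5.762
Half-width = 1.96·5.762 ≈ 11.293
Lower bound: 122 − 11.293 = 110.707

110.71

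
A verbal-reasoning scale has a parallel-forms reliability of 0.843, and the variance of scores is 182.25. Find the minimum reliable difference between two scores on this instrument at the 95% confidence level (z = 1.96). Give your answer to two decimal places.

14.83

SD = √182.25 ≈ 13.50000
The standard error of measurement is 13.50000*√(1 − 0.84300) ≈ 13.50000*0.39623 ≈ 5.34914.
SE_diff = SEM * √2 ≈ 5.34914 * 1.41421 ≈ 7.56482
Smallest detectable difference = 1.96*7.56482 ≈ 14.82705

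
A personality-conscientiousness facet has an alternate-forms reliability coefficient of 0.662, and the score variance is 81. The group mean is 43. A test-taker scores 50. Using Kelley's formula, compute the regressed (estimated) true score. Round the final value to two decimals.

47.63

T̂ = 0.6620(50) + 0.3380(43) ≈ 47.6340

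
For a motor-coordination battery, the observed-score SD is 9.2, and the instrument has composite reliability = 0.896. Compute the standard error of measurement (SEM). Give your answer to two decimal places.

2.97

SEM = 9.200 · √(1 − 0.896) = 9.200 · √0.104 ≈ 9.200 · 0.322 ≈ 2.967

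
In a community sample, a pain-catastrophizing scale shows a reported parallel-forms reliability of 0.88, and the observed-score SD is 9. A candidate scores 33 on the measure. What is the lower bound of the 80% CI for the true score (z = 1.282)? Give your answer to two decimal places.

The standard error of measurement is 9.00000·√(1 − 0.88000) ≈ 9.00000·0.34641 ≈ 3.11769.
1.282 · SEM ≈ 3.99688
Lower limit = 33 − 3.99688 ≈ 29.00312

29.00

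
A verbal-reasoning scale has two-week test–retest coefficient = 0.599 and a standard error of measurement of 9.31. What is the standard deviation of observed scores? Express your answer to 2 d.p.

14.70

SD = SEM / √(1 − r) = 9.31 / √0.40100 ≃ 9.31 / 0.63325 ≃ 14.70204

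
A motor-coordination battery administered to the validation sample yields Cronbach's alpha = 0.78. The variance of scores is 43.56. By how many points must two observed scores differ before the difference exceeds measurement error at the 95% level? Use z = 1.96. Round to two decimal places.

σ = 43.56^(1/2) = 6.600
SEM = 6.600 * √(1 − 0.780) = 6.600 * √0.220 ≈ 6.600 * 0.469 ≈ 3.096
Standard error of the difference = 3.096·√2 ≈ 4.378
Smallest detectable difference = 1.96*4.378 ≈ 8.581

8.58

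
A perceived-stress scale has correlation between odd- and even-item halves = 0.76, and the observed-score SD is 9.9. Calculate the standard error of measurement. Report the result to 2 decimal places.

3.66

r_full = 2·0.76 / (1 + 0.76) ≃ 0.864
SEM = 9.900·√(1 − 0.864) ≃ 3.656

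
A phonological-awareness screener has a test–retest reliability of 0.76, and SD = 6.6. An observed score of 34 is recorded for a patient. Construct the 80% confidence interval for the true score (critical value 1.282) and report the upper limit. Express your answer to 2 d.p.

38.15

SEM = 6.6000 · √(1 − 0.7600) = 6.6000 · √0.2400 ≃ 6.6000 · 0.4899 ≃ 3.2333
Margin = 1.282 · 3.2333 ≃ 4.1451
Upper bound: 34 + 4.1451 = 38.1451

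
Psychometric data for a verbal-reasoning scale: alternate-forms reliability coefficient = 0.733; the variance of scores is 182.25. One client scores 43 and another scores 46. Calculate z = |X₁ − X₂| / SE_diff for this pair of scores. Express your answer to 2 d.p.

SD = √182.25 = 13.5000
SEM = 13.5000 * √(1 − 0.7330) = 13.5000 * √0.2670 ≈ 13.5000 * 0.5167 ≈ 6.9757
Standard error of the difference = 6.9757·√2 ≈ 9.8652
z = |43 − 46| / 9.8652 = 3 / 9.8652 ≈ 0.3041

0.30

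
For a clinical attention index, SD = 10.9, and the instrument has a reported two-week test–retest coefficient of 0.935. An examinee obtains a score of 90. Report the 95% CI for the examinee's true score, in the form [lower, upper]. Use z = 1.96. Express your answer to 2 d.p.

[84.55, 95.45]

SEM = 10.900 · √(1 − 0.935) = 10.900 · √0.065 ≃ 10.900 · 0.255 ≃ 2.779
Half-width = 1.96·2.779 ≃ 5.447
CI = 90 ± 5.447 → [84.553, 95.447]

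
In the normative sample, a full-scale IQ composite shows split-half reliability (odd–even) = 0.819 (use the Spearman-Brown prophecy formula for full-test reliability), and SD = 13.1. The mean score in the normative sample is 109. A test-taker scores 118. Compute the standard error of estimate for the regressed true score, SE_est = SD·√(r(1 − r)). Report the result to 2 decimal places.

Spearman-Brown: r = 2(0.819) / (1 + 0.819) = 1.63800 / 1.81900 ≈ 0.90049
SE_est = SD · √(r(1 − r)) = 13.10000 · √0.08960 ≈ 13.10000 · 0.29934 ≈ 3.92134

3.92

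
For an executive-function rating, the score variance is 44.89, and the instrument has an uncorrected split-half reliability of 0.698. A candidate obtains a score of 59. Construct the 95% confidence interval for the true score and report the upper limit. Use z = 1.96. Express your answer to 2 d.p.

64.54

SD = √44.89 ≃ 6.700
r_full = 2·0.698 / (1 + 0.698) ≃ 0.822
SEM = 6.700*√(1 − 0.822) ≃ 2.826
Margin = 1.96 * 2.826 ≃ 5.538
Upper limit = 59 + 5.538 ≃ 64.538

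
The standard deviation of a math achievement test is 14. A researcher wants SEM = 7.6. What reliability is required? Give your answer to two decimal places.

0.71

r = 1 − (7.600/14)² ≃ 1 − 0.295 ≃ 0.705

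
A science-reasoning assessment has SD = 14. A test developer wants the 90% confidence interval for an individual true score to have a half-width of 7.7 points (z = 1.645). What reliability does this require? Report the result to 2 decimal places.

0.89

SEM needed = half-width / z = 7.7/1.645 ≃ 4.6809
Required reliability = 1 − (SEM/SD)² = 1 − 0.1118 ≃ 0.8882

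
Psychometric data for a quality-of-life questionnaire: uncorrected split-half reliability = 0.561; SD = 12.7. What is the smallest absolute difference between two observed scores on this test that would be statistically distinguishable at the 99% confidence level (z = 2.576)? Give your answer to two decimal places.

24.54

Full-length reliability (Spearman-Brown) = 2(0.561)/(1+0.561) ≈ 0.719
SEM = 12.700·√(1 − 0.719) ≈ 6.735
SE_diff = √2 · SEM ≈ 9.525
Smallest detectable difference = 2.576·9.525 ≈ 24.536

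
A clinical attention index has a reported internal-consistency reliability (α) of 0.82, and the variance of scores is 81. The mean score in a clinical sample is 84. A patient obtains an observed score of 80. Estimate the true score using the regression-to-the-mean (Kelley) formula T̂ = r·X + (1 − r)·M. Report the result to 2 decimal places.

T̂ = r·X + (1 − r)·M = 0.820*80 + 0.180*84 = 65.600 + 15.120 ≈ 80.720

80.72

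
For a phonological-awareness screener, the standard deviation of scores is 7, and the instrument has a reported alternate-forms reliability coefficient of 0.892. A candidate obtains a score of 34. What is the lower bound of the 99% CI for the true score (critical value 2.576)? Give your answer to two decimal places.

SEM = 7.00000 × √(1 − 0.89200) = 7.00000 × √0.10800 ≈ 7.00000 × 0.32863 ≈ 2.30043
Margin = 2.576 × 2.30043 ≈ 5.92592
Lower bound: 34 − 5.92592 = 28.07408

28.07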